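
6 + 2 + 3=11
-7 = -7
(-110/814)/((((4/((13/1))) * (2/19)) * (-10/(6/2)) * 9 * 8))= 0.02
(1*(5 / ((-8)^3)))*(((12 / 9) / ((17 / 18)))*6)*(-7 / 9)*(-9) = -315 / 544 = -0.58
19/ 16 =1.19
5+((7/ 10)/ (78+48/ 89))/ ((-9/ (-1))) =3146123/ 629100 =5.00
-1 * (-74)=74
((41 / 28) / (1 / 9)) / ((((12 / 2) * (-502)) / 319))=-1.40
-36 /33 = -12 /11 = -1.09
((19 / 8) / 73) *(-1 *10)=-95 / 292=-0.33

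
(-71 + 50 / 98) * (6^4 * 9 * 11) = -443162016 / 49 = -9044122.78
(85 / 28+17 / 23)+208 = 136383 / 644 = 211.77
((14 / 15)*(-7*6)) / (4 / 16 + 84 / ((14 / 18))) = -784 / 2165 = -0.36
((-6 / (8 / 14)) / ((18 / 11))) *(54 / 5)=-693 / 10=-69.30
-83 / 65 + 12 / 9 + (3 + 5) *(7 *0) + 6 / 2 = 596 / 195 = 3.06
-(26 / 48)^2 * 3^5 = -4563 / 64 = -71.30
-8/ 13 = -0.62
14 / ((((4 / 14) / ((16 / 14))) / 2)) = 112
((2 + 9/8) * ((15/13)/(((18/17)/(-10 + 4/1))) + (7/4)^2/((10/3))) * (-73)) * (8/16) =4266485/6656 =641.00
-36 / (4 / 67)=-603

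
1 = 1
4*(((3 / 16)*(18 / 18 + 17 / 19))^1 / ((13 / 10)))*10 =2700 / 247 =10.93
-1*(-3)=3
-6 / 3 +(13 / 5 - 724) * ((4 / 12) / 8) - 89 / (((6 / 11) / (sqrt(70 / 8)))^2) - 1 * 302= -2125097 / 720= -2951.52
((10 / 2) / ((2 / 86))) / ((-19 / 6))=-1290 / 19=-67.89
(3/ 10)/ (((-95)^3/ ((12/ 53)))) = -18/ 227204375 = -0.00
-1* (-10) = 10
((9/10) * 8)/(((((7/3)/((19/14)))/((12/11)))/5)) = 12312/539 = 22.84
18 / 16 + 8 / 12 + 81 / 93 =1981 / 744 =2.66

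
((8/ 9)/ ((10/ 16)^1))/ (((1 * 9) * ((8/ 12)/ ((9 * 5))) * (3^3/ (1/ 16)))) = 2/ 81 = 0.02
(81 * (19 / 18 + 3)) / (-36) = -73 / 8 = -9.12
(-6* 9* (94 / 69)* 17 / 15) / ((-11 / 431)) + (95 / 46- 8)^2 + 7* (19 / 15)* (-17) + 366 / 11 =1111837217 / 349140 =3184.50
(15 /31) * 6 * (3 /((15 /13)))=234 /31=7.55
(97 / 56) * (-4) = -97 / 14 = -6.93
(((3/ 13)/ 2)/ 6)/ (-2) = -1/ 104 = -0.01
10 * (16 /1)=160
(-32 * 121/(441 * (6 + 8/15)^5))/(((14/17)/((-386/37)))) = 33496959375/3584893385059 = 0.01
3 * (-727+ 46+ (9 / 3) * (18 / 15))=-10161 / 5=-2032.20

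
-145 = -145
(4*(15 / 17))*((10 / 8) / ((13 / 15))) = 1125 / 221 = 5.09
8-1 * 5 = 3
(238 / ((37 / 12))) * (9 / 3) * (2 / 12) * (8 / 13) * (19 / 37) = 217056 / 17797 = 12.20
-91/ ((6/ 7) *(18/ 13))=-8281/ 108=-76.68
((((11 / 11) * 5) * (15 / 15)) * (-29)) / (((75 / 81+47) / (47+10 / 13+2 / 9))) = -2442525 / 16822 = -145.20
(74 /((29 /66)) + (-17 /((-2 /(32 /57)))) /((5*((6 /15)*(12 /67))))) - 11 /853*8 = 768309386 /4230027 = 181.63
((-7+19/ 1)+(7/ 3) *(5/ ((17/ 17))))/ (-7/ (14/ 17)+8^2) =142/ 333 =0.43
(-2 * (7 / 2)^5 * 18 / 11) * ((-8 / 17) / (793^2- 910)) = 16807 / 13047177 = 0.00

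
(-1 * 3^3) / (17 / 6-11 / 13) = -2106 / 155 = -13.59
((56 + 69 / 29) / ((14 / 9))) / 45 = 1693 / 2030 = 0.83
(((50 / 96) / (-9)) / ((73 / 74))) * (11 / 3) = -10175 / 47304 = -0.22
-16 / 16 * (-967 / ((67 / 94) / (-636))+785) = -57863723 / 67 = -863637.66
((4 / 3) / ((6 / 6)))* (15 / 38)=0.53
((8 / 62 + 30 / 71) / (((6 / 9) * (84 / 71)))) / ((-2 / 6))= -1821 / 868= -2.10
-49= -49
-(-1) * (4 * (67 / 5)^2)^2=322417936 / 625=515868.70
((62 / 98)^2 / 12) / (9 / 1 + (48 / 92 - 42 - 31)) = -22103 / 42065520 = -0.00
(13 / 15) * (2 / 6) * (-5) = -13 / 9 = -1.44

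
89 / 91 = 0.98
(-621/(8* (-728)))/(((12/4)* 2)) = 207/11648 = 0.02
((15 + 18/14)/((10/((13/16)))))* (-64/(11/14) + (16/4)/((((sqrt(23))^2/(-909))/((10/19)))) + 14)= -14122173/70840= -199.35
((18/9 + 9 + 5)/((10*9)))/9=8/405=0.02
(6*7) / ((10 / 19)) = 399 / 5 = 79.80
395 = 395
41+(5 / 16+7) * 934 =6870.88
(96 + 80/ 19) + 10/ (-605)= 230346/ 2299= 100.19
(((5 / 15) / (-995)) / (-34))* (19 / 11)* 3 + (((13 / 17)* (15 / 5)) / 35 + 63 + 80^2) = 3367140841 / 520982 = 6463.07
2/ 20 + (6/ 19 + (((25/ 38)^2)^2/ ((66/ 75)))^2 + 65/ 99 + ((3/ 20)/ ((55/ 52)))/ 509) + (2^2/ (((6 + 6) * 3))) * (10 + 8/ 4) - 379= -90747695051940483715891/ 240998553016047129600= -376.55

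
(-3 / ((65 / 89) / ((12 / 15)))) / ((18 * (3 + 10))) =-178 / 12675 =-0.01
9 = 9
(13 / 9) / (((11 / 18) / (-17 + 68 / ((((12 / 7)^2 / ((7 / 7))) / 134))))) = 721565 / 99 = 7288.54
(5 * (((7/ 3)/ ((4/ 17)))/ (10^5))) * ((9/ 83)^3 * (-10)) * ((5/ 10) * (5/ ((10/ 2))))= -28917/ 9148592000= -0.00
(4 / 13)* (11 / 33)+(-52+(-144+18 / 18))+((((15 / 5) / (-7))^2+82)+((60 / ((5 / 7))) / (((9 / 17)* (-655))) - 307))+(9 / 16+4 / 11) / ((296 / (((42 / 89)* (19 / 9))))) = -406205398382593 / 967264217920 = -419.95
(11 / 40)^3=1331 / 64000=0.02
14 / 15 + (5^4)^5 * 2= 190734863281250.93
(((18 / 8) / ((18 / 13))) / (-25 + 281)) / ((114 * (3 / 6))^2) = 13 / 6653952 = 0.00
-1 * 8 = -8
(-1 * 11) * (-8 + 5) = 33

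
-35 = -35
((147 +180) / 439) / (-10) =-327 / 4390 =-0.07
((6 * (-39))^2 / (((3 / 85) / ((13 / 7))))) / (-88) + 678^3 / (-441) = -797144421 / 1078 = -739466.07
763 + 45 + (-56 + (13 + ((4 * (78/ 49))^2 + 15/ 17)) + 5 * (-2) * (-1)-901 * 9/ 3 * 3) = -297661015/ 40817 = -7292.57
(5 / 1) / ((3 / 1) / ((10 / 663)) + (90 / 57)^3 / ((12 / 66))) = 0.02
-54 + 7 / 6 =-317 / 6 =-52.83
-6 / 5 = -1.20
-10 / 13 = -0.77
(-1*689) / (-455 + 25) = 689 / 430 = 1.60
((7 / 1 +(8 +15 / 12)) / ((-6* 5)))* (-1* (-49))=-637 / 24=-26.54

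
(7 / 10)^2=49 / 100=0.49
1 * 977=977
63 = 63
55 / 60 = 11 / 12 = 0.92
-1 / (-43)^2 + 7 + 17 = 44375 / 1849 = 24.00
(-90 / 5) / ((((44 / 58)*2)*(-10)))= 261 / 220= 1.19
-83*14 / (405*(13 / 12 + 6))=-4648 / 11475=-0.41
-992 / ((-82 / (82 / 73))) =992 / 73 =13.59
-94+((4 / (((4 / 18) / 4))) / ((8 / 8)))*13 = 842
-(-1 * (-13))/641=-13/641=-0.02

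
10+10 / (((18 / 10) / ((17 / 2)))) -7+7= 515 / 9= 57.22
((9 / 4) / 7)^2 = 81 / 784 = 0.10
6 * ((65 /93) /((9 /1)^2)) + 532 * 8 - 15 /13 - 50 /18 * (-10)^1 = 139799383 /32643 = 4282.68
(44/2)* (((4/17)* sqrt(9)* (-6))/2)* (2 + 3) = -3960/17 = -232.94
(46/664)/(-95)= -23/31540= -0.00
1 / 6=0.17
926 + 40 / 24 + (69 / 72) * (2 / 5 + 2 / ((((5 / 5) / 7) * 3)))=83927 / 90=932.52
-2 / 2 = -1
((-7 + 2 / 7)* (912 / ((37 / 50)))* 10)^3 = -566615968257357.74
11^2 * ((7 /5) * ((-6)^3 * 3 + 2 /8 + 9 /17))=-37277317 /340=-109639.17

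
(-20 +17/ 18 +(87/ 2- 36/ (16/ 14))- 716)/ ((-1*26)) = 13015/ 468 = 27.81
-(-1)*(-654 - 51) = -705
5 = 5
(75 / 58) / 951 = 25 / 18386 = 0.00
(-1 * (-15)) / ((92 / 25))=4.08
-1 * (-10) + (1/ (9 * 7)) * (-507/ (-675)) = 141919/ 14175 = 10.01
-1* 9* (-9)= 81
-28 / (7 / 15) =-60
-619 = -619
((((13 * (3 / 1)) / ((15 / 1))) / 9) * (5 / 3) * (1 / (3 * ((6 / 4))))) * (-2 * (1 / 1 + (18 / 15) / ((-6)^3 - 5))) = -4396 / 20655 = -0.21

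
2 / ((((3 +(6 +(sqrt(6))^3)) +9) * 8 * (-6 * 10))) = -1 / 1440 +sqrt(6) / 4320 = -0.00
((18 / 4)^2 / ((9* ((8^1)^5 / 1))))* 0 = 0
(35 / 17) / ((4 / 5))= 175 / 68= 2.57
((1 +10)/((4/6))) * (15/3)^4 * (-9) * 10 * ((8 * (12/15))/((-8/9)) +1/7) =45849375/7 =6549910.71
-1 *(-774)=774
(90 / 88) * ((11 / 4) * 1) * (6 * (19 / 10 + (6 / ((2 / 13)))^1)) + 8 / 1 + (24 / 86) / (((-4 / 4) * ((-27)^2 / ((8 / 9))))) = 1050531499 / 1504656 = 698.19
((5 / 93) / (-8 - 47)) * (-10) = 10 / 1023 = 0.01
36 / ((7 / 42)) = 216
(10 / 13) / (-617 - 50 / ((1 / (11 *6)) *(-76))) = -95 / 70837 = -0.00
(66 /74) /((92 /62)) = 1023 /1702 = 0.60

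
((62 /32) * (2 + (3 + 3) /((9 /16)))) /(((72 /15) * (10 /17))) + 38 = 53789 /1152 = 46.69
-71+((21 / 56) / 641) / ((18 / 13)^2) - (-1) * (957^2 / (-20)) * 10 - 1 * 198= -253758556775 / 553824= -458193.50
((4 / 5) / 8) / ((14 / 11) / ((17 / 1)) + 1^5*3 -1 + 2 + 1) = 187 / 9490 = 0.02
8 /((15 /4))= 32 /15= 2.13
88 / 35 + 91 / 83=3.61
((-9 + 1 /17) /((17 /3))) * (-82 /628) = 9348 /45373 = 0.21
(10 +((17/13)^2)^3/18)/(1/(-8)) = -3571852756/43441281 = -82.22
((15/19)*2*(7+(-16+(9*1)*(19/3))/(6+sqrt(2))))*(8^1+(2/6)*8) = 77440/323 - 6560*sqrt(2)/323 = 211.03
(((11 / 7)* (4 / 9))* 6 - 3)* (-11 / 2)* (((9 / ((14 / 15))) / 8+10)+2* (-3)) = -160325 / 4704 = -34.08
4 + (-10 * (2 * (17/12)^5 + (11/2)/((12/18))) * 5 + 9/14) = -426078815/435456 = -978.47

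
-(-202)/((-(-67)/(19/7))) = 3838/469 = 8.18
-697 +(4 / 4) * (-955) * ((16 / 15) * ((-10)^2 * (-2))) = 609109 / 3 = 203036.33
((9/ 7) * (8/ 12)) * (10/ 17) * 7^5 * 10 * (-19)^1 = -27371400/ 17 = -1610082.35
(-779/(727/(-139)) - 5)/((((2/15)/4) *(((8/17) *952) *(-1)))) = -784845/81424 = -9.64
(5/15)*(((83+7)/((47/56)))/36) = 140/141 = 0.99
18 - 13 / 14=239 / 14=17.07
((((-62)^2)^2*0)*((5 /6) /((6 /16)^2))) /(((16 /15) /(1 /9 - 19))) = 0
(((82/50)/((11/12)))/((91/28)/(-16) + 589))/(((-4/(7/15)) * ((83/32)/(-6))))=1175552/1433524125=0.00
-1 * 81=-81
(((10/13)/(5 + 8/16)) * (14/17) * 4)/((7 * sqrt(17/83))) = 160 * sqrt(1411)/41327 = 0.15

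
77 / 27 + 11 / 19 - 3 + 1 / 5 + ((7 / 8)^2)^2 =12785893 / 10506240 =1.22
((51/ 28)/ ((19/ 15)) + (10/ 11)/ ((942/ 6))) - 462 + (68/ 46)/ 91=-126515142839/ 274710436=-460.54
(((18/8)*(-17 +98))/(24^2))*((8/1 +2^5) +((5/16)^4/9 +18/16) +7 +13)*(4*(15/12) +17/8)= 18495505521/134217728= 137.80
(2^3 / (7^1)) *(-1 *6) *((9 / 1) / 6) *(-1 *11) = 792 / 7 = 113.14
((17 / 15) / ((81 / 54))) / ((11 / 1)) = 34 / 495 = 0.07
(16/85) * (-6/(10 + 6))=-6/85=-0.07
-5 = -5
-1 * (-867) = 867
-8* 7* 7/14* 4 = -112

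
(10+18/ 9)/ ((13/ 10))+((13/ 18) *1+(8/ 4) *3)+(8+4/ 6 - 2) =5293/ 234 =22.62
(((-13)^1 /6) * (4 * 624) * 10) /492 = -13520 /123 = -109.92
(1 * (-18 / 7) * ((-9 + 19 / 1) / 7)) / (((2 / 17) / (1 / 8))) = -765 / 196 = -3.90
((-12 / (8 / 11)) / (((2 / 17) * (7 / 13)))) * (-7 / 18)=2431 / 24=101.29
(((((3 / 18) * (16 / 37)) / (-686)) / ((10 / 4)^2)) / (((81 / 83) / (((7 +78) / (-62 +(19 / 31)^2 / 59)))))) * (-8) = -10240292992 / 54199416325005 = -0.00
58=58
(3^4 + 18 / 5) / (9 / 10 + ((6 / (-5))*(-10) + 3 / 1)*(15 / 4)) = 188 / 127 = 1.48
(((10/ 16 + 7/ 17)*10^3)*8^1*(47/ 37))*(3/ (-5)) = -3976200/ 629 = -6321.46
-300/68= -75/17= -4.41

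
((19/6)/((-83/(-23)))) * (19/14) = 1.19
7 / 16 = 0.44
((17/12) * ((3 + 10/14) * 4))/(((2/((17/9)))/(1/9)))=3757/1701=2.21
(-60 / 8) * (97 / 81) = -485 / 54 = -8.98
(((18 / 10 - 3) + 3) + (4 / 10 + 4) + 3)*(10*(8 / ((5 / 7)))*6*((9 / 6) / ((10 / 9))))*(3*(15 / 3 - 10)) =-125193.60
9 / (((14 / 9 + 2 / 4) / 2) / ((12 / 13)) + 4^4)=3888 / 111073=0.04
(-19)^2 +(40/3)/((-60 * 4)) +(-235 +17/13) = 127.25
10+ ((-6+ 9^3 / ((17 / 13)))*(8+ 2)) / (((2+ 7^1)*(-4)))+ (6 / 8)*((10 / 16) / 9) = -77865 / 544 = -143.13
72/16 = 4.50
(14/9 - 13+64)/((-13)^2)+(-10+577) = 862880/1521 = 567.31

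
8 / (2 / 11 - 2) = -22 / 5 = -4.40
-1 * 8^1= -8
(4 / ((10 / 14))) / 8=7 / 10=0.70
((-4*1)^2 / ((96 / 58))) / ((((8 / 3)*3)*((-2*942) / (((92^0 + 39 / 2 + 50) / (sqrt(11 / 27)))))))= -1363*sqrt(33) / 110528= -0.07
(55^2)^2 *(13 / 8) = 118958125 / 8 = 14869765.62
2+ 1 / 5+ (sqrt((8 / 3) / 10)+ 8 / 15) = 2 * sqrt(15) / 15+ 41 / 15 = 3.25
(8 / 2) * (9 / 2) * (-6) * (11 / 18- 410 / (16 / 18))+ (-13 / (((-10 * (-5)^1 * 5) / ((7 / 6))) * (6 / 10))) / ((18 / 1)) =49748.99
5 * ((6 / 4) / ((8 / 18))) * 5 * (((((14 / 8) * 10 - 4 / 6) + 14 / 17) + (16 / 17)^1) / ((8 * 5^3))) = 17073 / 10880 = 1.57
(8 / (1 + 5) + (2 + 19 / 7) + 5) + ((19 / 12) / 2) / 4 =2519 / 224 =11.25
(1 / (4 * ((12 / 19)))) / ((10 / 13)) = 247 / 480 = 0.51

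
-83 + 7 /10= -823 /10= -82.30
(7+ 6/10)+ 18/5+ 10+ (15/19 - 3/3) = 1994/95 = 20.99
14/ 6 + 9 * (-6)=-155/ 3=-51.67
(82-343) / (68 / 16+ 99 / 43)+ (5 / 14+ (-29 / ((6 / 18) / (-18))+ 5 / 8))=13768775 / 9016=1527.15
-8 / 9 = -0.89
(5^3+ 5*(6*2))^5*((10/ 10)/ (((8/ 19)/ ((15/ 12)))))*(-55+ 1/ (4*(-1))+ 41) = -1173429772359375/ 128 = -9167420096557.62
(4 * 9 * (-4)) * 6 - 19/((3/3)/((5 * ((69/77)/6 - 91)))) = 1196089/154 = 7766.81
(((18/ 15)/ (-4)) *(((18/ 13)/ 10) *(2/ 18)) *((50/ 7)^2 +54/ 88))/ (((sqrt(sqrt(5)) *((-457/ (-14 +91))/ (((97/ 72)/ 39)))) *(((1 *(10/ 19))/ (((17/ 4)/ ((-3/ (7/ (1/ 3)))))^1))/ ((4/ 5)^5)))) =-6975721826 *5^(3/ 4)/ 1357611328125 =-0.02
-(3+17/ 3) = -26/ 3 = -8.67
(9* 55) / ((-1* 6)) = -165 / 2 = -82.50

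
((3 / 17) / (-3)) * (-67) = 67 / 17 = 3.94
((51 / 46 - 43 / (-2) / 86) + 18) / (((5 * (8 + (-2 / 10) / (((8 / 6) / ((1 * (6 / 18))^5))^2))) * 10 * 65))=1797714 / 2414447425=0.00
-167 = -167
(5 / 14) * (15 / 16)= 75 / 224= 0.33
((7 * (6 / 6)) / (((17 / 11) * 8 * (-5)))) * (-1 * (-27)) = -2079 / 680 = -3.06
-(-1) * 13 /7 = 13 /7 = 1.86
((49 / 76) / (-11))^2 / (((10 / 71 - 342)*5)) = -170471 / 84818018560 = -0.00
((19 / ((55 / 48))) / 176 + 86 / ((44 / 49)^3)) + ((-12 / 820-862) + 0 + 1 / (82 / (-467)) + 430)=-2783902897 / 8731360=-318.84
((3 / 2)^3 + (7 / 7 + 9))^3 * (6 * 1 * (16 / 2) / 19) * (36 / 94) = 33076161 / 14288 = 2314.96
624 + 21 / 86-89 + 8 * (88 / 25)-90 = 1017819 / 2150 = 473.40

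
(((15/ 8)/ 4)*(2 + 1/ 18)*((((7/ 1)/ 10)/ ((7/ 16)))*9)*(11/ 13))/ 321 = 407/ 11128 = 0.04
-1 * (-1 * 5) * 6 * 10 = 300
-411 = -411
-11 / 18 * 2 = -11 / 9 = -1.22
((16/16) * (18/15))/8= 0.15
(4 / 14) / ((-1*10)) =-1 / 35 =-0.03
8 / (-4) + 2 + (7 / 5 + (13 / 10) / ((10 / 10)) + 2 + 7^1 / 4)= 129 / 20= 6.45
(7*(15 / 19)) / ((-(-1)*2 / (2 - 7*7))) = -4935 / 38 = -129.87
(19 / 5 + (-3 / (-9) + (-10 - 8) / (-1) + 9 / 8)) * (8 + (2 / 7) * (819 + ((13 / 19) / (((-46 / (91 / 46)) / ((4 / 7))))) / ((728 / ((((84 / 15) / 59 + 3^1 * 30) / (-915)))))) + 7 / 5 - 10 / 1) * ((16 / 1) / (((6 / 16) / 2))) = 2771144234163627152 / 5982200665875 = 463231.57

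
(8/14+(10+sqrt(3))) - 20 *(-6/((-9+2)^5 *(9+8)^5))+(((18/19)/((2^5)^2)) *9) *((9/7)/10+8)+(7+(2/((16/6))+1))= sqrt(3)+45010751587718713/2321444840350720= 21.12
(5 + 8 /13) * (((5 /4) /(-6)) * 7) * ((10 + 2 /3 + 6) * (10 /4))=-319375 /936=-341.21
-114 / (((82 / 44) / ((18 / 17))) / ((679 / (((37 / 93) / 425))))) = -71267704200 / 1517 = -46979369.94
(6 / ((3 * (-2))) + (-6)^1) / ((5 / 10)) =-14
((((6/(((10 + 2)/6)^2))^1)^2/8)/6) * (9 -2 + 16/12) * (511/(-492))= -12775/31488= -0.41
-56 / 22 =-28 / 11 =-2.55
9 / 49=0.18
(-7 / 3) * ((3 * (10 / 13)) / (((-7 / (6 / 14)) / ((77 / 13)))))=330 / 169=1.95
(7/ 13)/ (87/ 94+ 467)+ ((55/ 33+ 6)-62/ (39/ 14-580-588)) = 216061846277/ 27983564895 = 7.72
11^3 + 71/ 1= 1402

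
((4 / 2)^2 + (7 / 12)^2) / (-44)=-625 / 6336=-0.10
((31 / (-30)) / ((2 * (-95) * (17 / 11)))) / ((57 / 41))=13981 / 5523300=0.00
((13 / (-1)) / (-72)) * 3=13 / 24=0.54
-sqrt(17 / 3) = -sqrt(51) / 3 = -2.38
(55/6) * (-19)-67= -241.17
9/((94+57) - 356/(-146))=657/11201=0.06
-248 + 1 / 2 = -495 / 2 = -247.50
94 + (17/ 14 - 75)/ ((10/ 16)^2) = -16606/ 175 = -94.89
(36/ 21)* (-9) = -108/ 7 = -15.43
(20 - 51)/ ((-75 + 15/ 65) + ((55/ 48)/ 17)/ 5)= 328848/ 793009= 0.41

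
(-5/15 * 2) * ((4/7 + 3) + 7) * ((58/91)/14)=-4292/13377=-0.32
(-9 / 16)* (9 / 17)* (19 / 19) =-81 / 272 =-0.30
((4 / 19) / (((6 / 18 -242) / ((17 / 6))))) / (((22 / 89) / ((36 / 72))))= -1513 / 303050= -0.00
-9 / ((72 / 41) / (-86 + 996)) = -4663.75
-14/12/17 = -7/102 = -0.07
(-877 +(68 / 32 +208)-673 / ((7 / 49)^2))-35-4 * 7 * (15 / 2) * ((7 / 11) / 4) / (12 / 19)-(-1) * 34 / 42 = -15583705 / 462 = -33730.96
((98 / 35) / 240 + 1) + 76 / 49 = 2.56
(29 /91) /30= 29 /2730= 0.01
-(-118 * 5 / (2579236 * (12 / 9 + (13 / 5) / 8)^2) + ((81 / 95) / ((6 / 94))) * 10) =-64807995752442 / 485166542971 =-133.58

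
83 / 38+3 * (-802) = -91345 / 38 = -2403.82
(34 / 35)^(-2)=1225 / 1156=1.06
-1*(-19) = 19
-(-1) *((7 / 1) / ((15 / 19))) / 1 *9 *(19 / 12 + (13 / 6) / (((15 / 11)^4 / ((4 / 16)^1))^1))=281173039 / 2025000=138.85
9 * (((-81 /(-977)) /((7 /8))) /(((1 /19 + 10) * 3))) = 36936 /1306249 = 0.03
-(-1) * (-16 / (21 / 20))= -15.24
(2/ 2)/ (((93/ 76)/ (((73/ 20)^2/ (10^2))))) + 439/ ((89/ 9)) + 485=43826891339/ 82770000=529.50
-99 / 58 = -1.71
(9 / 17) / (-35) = -9 / 595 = -0.02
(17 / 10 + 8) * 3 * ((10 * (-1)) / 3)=-97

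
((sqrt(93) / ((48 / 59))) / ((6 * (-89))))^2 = 107911 / 218999808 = 0.00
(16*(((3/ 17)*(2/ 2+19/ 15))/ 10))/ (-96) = -1/ 150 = -0.01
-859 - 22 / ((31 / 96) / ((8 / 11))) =-908.55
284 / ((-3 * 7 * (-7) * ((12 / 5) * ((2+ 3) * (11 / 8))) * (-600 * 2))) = -71 / 727650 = -0.00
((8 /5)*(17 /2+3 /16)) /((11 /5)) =139 /22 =6.32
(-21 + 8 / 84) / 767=-439 / 16107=-0.03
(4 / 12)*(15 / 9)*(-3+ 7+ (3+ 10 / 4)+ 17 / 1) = 265 / 18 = 14.72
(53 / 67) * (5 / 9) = 265 / 603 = 0.44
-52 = -52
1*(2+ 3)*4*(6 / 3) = 40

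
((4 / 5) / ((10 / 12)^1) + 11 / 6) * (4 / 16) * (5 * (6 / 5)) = 419 / 100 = 4.19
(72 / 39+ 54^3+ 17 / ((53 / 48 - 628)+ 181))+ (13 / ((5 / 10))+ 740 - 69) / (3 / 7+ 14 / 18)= 196589150217 / 1243892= 158043.58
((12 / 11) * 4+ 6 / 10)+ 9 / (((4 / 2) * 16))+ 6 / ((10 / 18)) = 28239 / 1760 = 16.04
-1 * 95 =-95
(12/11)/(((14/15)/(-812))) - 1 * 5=-954.09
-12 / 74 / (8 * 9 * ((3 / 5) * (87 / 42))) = -35 / 19314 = -0.00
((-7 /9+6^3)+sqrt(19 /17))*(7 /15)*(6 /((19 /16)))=224*sqrt(323) /1615+433888 /855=509.96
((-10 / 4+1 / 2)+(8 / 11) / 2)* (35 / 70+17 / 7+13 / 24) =-159 / 28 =-5.68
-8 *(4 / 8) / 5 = -0.80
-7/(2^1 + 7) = -7/9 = -0.78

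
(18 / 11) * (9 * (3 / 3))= 162 / 11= 14.73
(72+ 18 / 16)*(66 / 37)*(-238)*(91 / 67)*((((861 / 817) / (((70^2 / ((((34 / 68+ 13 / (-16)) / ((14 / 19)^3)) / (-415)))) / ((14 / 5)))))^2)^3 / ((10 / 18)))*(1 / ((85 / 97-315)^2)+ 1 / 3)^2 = -512494837078412474287857027974878922457539585609211 / 28651769723742265041761630793096978461273387786611772536913920000000000000000000000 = -0.00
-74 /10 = -37 /5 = -7.40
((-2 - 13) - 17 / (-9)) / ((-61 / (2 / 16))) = 59 / 2196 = 0.03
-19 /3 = -6.33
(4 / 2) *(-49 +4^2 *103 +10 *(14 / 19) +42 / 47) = 2870570 / 893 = 3214.52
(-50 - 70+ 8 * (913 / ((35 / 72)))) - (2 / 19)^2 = 188329228 / 12635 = 14905.36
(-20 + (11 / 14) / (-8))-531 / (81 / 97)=-661235 / 1008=-655.99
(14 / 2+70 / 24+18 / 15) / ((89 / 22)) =7337 / 2670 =2.75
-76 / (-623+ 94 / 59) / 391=4484 / 14335233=0.00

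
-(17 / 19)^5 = -1419857 / 2476099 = -0.57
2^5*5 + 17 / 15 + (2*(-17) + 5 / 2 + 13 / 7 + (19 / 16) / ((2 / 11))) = 138.02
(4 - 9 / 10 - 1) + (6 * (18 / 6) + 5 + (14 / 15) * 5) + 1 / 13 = 11639 / 390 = 29.84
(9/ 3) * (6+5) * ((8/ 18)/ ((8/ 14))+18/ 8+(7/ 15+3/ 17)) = 123563/ 1020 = 121.14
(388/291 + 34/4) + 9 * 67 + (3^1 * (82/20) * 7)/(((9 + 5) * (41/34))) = 9269/15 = 617.93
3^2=9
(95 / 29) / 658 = 95 / 19082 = 0.00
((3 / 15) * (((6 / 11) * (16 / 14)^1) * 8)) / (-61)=-384 / 23485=-0.02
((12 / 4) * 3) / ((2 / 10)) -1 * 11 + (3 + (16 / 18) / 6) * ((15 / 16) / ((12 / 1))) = 59177 / 1728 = 34.25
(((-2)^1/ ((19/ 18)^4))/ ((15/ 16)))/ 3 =-373248/ 651605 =-0.57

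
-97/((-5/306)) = 29682/5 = 5936.40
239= 239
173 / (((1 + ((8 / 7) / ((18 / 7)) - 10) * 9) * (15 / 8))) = -1384 / 1275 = -1.09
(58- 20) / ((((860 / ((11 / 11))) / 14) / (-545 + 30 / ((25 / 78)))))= -300181 / 1075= -279.24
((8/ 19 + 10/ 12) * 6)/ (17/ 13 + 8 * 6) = 1859/ 12179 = 0.15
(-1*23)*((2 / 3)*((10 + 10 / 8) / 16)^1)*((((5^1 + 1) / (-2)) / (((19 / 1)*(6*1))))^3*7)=2415 / 1755904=0.00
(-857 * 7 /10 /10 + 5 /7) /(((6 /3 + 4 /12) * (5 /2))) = -10.16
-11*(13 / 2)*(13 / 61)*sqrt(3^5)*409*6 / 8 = -20528937*sqrt(3) / 488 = -72863.04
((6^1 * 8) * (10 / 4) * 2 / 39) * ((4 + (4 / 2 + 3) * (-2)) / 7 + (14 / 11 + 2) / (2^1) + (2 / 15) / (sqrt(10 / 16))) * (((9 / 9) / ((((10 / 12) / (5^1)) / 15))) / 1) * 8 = 3072 * sqrt(10) / 13 + 3456000 / 1001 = 4199.82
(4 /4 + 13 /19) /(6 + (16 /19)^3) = 5776 /22625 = 0.26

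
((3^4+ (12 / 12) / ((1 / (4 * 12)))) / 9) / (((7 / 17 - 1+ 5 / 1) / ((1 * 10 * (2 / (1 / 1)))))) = 2924 / 45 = 64.98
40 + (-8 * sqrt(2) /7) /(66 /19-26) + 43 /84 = 38 * sqrt(2) /749 + 3403 /84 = 40.58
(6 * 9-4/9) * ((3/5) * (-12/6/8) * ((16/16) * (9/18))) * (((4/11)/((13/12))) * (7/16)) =-1687/2860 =-0.59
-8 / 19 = -0.42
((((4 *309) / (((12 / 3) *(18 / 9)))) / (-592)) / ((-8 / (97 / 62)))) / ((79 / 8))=29973 / 5799232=0.01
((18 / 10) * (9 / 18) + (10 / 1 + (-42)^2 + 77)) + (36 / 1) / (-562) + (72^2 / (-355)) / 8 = 369095613 / 199510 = 1850.01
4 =4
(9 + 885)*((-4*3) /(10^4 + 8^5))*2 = -149 /297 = -0.50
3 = 3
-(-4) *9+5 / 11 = 401 / 11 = 36.45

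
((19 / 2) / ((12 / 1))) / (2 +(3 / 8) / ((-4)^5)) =19456 / 49143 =0.40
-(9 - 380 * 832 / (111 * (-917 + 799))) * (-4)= 868084 / 6549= 132.55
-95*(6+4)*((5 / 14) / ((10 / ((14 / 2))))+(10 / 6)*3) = -9975 / 2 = -4987.50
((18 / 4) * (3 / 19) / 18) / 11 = 3 / 836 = 0.00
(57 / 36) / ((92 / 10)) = 0.17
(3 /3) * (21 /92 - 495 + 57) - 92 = -48739 /92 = -529.77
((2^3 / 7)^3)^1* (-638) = -952.35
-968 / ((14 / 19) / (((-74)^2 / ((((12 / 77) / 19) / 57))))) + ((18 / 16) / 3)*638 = -199968821459 / 4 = -49992205364.75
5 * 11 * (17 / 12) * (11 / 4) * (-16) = -10285 / 3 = -3428.33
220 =220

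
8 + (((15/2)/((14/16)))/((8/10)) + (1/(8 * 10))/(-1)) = 10473/560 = 18.70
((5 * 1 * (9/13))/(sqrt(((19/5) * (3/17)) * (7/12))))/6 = 15 * sqrt(11305)/1729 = 0.92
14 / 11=1.27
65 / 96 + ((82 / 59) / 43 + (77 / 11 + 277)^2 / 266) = 9844944397 / 32392416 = 303.93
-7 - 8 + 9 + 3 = -3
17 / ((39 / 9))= 51 / 13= 3.92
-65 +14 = -51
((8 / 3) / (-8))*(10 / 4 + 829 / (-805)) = -789 / 1610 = -0.49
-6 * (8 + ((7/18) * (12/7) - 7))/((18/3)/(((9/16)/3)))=-0.31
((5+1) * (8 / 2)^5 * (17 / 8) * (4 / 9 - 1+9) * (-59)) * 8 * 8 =-1248919552 / 3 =-416306517.33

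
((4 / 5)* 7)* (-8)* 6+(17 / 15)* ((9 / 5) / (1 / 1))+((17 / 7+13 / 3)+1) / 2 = -276023 / 1050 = -262.88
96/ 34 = 2.82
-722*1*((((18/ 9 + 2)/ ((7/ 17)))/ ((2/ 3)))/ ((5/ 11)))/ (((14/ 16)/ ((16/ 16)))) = -6480672/ 245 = -26451.72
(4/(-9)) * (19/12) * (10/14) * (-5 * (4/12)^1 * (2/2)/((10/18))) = 95/63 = 1.51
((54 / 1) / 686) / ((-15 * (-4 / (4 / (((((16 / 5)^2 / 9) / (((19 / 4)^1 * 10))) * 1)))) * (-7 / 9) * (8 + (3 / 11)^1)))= -3809025 / 111867392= -0.03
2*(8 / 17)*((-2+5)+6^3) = 3504 / 17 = 206.12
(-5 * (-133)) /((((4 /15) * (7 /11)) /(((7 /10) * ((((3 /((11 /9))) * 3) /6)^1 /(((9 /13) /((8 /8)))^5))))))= 246909845 /11664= 21168.54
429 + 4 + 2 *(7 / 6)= 1306 / 3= 435.33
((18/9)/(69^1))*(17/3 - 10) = -26/207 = -0.13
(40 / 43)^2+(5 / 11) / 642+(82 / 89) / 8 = 2280584789 / 2324259564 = 0.98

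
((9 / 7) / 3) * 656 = 1968 / 7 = 281.14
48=48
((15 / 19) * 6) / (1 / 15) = 1350 / 19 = 71.05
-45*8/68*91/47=-8190/799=-10.25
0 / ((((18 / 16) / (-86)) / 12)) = 0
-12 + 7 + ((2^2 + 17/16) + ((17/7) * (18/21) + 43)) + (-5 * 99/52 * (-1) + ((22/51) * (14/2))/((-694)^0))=29983147/519792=57.68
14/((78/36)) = 84/13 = 6.46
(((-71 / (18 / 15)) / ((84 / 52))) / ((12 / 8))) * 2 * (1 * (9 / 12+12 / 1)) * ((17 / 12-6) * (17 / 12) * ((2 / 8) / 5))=14671085 / 72576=202.15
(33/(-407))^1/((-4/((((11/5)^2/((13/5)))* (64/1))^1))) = 5808/2405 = 2.41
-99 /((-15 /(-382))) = -12606 /5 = -2521.20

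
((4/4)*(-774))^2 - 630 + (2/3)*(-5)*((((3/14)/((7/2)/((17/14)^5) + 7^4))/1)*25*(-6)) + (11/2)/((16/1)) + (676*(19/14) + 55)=152662946458208335/254684941728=599418.82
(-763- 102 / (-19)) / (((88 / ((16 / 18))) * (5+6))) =-14395 / 20691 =-0.70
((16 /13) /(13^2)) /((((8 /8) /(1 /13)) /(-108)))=-1728 /28561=-0.06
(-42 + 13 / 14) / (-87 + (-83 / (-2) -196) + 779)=-23 / 301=-0.08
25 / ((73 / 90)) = 30.82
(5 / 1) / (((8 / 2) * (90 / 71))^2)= 5041 / 25920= 0.19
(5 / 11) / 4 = 5 / 44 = 0.11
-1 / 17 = -0.06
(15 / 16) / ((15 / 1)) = 1 / 16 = 0.06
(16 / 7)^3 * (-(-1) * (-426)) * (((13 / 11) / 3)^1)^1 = -7561216 / 3773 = -2004.03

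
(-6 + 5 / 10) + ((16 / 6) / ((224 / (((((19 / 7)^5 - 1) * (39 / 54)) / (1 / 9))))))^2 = 6793629159867 / 55365148804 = 122.71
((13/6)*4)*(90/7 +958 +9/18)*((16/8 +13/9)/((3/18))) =1217866/7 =173980.86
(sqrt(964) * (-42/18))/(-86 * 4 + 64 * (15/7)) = 49 * sqrt(241)/2172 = 0.35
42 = 42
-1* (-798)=798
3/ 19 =0.16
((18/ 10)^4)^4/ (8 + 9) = 1853020188851841/ 2593994140625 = 714.35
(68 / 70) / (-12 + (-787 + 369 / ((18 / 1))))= -68 / 54495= -0.00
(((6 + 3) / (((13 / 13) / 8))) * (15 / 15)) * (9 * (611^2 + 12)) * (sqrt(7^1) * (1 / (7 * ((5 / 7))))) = 241919784 * sqrt(7) / 5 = 128011917.14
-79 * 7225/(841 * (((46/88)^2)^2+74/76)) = -8129414078720/12557266191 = -647.39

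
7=7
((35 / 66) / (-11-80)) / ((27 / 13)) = -5 / 1782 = -0.00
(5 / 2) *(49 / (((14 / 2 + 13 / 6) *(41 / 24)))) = 3528 / 451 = 7.82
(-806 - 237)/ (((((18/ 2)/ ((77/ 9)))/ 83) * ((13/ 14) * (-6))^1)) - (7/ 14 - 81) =93829981/ 6318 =14851.22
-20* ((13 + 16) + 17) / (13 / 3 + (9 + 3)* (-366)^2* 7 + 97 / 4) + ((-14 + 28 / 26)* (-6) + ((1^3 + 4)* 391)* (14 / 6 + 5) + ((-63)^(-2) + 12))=14358276937994407 / 995291321661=14426.21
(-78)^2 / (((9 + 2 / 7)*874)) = 1638 / 2185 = 0.75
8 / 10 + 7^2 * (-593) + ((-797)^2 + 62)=3031074 / 5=606214.80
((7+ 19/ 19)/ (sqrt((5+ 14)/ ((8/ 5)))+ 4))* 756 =64512/ 11 - 4032* sqrt(190)/ 11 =812.25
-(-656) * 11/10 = 3608/5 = 721.60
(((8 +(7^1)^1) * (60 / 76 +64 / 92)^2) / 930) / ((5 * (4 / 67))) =28220467 / 236801560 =0.12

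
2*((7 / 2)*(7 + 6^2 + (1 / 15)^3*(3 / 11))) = 3724882 / 12375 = 301.00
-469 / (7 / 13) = -871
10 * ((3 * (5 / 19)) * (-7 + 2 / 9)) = -3050 / 57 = -53.51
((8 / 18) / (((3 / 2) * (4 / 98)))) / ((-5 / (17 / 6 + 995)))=-586726 / 405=-1448.71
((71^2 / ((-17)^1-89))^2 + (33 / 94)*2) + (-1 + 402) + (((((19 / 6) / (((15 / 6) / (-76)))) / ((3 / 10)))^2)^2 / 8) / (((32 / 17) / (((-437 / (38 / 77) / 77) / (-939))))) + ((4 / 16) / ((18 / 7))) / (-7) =56126666878962407765 / 6506916207336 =8625693.81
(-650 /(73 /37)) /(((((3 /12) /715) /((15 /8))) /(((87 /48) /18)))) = -1246691875 /7008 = -177895.53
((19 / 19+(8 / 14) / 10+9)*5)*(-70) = -3520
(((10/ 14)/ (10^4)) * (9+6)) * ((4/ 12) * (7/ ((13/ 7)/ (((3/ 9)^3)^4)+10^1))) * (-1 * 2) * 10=-7/ 138176060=-0.00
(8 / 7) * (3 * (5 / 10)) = 12 / 7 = 1.71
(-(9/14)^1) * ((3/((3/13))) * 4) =-234/7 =-33.43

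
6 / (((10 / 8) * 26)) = 12 / 65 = 0.18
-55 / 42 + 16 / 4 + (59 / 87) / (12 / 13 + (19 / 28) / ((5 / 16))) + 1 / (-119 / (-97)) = 18098601 / 4859008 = 3.72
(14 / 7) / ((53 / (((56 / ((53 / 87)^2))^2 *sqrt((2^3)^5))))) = 45993136766976 *sqrt(2) / 418195493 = 155535.20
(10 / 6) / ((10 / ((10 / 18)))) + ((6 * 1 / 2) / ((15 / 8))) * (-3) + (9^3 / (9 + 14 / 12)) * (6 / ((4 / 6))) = 10551289 / 16470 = 640.64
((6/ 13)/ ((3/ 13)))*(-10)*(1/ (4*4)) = -1.25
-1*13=-13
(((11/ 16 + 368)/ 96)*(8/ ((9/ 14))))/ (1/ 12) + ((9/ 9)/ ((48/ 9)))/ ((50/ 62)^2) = 51642197/ 90000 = 573.80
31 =31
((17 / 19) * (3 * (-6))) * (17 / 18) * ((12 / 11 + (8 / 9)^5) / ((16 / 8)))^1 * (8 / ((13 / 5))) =-6179028080 / 160436133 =-38.51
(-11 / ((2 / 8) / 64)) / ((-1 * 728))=352 / 91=3.87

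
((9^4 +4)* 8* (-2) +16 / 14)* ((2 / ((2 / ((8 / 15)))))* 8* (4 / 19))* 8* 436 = -656544956416 / 1995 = -329095216.25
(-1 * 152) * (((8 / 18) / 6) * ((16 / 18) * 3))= -2432 / 81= -30.02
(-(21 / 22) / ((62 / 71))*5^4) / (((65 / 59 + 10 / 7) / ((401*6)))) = -92598368625 / 142538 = -649639.88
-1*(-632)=632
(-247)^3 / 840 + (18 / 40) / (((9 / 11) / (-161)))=-3028721 / 168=-18028.10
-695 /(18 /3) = -695 /6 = -115.83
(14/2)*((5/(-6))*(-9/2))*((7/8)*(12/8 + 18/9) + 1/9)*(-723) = -3854795/64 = -60231.17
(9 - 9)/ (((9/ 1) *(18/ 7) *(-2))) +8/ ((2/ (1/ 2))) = 2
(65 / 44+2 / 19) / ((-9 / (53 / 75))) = -2597 / 20900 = -0.12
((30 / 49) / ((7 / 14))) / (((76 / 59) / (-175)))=-22125 / 133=-166.35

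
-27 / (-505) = 0.05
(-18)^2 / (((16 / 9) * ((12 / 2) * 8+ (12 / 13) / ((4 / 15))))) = 3159 / 892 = 3.54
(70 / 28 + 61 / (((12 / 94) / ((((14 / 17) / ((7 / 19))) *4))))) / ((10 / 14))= 3052273 / 510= 5984.85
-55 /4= -13.75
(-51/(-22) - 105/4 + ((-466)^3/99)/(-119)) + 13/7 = 403738537/47124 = 8567.58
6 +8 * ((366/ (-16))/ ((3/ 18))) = -1092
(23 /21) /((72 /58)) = 667 /756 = 0.88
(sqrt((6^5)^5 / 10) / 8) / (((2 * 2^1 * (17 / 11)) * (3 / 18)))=4489613568 * sqrt(15) / 85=204567042.11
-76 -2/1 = -78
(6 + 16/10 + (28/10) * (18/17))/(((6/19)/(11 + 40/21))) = 2311901/5355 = 431.73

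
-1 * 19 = -19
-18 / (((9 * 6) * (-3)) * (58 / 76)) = 38 / 261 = 0.15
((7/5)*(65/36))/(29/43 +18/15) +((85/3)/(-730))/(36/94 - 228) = 16326172/12104787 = 1.35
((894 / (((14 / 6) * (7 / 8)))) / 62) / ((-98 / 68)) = -364752 / 74431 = -4.90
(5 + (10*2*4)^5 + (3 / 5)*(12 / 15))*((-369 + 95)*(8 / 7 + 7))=-1279426562139666 / 175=-7311008926512.38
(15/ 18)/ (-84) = -5/ 504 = -0.01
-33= -33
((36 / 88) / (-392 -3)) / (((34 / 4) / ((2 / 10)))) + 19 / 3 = 7017148 / 1107975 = 6.33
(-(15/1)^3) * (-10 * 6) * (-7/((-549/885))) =139387500/61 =2285040.98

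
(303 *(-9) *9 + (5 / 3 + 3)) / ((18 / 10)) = -368075 / 27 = -13632.41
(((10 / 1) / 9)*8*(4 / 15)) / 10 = 32 / 135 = 0.24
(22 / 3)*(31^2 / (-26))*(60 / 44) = -4805 / 13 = -369.62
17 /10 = 1.70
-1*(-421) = 421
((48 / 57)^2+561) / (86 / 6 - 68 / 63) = 12774951 / 301435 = 42.38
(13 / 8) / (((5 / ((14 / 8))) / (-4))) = -91 / 40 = -2.28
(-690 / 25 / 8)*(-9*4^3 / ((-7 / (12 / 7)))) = -119232 / 245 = -486.66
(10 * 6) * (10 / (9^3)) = 200 / 243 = 0.82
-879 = -879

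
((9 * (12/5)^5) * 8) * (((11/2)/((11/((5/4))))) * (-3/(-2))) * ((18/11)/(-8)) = -7558272/6875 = -1099.39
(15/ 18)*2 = 5/ 3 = 1.67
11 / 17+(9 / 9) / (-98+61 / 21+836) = 171506 / 264503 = 0.65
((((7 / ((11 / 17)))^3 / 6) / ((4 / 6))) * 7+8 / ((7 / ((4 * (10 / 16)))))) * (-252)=-744113439 / 1331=-559063.44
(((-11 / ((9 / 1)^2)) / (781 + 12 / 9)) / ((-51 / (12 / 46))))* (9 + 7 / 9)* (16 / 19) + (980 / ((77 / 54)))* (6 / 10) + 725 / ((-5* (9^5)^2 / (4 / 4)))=275766556354607187835 / 668746046390103693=412.36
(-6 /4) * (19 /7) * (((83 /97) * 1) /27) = -1577 /12222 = -0.13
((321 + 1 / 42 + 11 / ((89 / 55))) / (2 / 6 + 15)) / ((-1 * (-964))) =1225397 / 55252624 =0.02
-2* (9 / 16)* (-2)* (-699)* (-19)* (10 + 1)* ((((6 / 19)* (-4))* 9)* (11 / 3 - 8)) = 16193034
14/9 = 1.56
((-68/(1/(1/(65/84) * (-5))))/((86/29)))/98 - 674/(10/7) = -9201187/19565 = -470.29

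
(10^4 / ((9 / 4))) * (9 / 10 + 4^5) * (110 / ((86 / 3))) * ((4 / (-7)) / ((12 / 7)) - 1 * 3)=-22547800000 / 387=-58263049.10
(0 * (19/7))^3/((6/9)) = 0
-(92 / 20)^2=-529 / 25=-21.16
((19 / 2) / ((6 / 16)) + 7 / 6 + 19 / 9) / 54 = 515 / 972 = 0.53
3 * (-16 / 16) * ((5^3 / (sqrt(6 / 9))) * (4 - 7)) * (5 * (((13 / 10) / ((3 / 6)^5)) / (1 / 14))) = 1638000 * sqrt(6) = 4012264.20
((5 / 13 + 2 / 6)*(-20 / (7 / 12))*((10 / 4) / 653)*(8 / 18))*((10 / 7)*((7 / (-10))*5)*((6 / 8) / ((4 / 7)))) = 7000 / 25467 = 0.27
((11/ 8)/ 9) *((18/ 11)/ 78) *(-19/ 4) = -19/ 1248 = -0.02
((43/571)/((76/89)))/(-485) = -3827/21047060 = -0.00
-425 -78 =-503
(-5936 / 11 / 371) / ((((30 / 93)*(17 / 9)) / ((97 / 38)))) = -108252 / 17765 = -6.09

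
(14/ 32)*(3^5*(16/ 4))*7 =11907/ 4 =2976.75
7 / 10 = 0.70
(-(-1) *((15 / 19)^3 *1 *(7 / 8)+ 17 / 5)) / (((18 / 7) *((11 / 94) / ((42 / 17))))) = 2420335547 / 76957980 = 31.45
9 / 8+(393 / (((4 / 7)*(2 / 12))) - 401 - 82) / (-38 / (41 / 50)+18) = -84615 / 664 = -127.43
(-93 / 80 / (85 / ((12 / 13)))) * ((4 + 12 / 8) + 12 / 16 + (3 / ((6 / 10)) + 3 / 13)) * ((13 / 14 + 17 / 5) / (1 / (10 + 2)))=-151405767 / 20111000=-7.53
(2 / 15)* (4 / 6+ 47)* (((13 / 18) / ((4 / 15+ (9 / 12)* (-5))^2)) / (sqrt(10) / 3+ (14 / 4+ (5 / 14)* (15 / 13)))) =218996960 / 2100289697 - 55979560* sqrt(10) / 6300869091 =0.08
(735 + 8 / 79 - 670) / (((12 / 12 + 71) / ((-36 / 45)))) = -5143 / 7110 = -0.72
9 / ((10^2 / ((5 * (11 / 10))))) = 0.50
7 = 7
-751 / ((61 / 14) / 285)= -2996490 / 61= -49122.79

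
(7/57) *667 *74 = 345506/57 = 6061.51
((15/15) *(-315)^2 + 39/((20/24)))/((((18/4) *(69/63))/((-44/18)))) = -16986508/345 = -49236.26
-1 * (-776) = 776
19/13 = 1.46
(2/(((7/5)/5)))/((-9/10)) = -500/63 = -7.94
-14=-14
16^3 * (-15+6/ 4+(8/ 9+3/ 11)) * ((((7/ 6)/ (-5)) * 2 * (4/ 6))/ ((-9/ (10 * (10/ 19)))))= -1400913920/ 152361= -9194.70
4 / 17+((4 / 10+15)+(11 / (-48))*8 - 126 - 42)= -78641 / 510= -154.20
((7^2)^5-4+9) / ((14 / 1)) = 141237627 / 7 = 20176803.86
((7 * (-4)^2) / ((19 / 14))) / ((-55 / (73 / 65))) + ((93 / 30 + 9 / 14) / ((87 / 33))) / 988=-7143501 / 4242700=-1.68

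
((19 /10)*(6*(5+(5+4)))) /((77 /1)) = 2.07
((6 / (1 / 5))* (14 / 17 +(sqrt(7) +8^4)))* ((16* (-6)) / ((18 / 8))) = -89146880 / 17 -1280* sqrt(7) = -5247320.68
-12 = -12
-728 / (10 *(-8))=91 / 10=9.10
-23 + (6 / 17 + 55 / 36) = -21.12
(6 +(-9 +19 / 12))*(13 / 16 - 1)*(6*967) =49317 / 32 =1541.16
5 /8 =0.62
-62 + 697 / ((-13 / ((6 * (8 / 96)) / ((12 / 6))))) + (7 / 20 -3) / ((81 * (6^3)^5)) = -746656106431611569 / 9902095775170560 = -75.40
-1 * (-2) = 2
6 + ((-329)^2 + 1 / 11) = 1190718 / 11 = 108247.09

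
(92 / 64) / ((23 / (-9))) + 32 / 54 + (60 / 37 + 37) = 617809 / 15984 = 38.65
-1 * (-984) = 984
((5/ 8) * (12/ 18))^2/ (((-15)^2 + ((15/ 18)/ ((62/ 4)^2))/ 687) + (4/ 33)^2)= 665708725/ 862814864624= 0.00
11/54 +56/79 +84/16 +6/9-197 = -1622537/8532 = -190.17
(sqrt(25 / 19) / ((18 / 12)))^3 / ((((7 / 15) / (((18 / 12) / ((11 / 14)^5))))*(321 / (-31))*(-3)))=5954480000*sqrt(19) / 167964758379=0.15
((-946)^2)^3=716715535644767296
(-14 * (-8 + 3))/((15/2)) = 28/3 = 9.33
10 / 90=1 / 9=0.11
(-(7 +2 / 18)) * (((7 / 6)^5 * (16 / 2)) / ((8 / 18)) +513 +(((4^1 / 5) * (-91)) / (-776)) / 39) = -462542636 / 117855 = -3924.68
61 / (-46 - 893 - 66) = -61 / 1005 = -0.06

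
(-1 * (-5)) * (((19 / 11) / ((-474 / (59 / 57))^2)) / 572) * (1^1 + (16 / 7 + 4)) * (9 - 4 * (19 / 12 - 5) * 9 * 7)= 0.00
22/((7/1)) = 3.14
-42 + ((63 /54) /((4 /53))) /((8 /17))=-1757 /192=-9.15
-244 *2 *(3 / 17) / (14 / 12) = -8784 / 119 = -73.82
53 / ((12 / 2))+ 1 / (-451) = 23897 / 2706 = 8.83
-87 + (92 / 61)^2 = -315263 / 3721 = -84.73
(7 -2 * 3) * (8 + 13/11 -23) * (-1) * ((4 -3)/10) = 76/55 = 1.38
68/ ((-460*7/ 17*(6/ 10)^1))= -289/ 483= -0.60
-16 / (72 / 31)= -62 / 9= -6.89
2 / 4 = 1 / 2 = 0.50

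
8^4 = 4096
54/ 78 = 9/ 13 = 0.69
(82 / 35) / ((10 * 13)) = 41 / 2275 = 0.02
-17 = -17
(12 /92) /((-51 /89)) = -89 /391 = -0.23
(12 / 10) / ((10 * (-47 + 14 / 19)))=-19 / 7325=-0.00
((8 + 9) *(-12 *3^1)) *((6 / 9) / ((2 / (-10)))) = 2040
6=6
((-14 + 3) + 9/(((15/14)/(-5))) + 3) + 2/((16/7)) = -393/8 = -49.12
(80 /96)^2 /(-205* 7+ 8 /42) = -175 /361572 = -0.00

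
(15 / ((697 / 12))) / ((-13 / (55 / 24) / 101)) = -4.60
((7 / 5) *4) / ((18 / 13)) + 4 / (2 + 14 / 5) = 4.88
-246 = -246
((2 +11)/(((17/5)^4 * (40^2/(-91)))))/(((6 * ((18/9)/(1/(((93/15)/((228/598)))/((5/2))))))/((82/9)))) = -44305625/68602144896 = -0.00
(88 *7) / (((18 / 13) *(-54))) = -2002 / 243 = -8.24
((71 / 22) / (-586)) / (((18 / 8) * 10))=-71 / 290070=-0.00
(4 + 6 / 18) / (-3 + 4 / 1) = 4.33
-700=-700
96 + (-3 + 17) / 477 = 45806 / 477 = 96.03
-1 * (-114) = 114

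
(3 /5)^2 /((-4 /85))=-7.65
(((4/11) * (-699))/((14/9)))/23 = -12582/1771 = -7.10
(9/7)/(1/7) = 9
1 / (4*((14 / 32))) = 4 / 7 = 0.57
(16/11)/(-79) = -16/869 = -0.02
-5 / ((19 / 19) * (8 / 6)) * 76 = -285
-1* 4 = -4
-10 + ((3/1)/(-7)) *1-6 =-115/7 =-16.43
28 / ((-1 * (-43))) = 28 / 43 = 0.65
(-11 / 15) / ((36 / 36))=-11 / 15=-0.73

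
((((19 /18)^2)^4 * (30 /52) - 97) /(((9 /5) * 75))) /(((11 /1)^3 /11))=-9179195709019 /1560095818744320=-0.01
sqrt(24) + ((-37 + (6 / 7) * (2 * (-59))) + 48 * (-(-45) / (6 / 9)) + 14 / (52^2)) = 2 * sqrt(6) + 29356025 / 9464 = 3106.76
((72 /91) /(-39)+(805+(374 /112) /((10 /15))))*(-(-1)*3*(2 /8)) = 45994395 /75712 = 607.49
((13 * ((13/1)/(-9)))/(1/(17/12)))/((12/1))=-2873/1296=-2.22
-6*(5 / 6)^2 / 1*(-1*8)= 100 / 3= 33.33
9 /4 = 2.25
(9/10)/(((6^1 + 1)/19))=171/70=2.44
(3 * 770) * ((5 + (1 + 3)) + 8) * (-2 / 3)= -26180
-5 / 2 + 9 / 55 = -257 / 110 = -2.34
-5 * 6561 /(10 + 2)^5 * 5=-675 /1024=-0.66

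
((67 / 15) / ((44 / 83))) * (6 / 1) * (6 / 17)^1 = 16683 / 935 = 17.84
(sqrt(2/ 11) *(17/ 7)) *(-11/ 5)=-17 *sqrt(22)/ 35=-2.28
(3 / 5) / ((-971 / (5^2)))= -15 / 971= -0.02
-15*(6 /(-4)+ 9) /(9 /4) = -50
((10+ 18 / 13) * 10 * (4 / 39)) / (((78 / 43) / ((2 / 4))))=63640 / 19773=3.22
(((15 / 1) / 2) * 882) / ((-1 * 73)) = -6615 / 73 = -90.62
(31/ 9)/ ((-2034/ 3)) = -0.01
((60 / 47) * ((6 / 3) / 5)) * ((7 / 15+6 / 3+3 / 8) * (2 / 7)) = 682 / 1645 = 0.41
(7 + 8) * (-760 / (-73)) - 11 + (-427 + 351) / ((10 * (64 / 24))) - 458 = -315.69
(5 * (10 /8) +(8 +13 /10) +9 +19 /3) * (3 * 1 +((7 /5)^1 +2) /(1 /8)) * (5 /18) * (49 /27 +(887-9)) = 1329344053 /5832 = 227939.65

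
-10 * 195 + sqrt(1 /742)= -1950 + sqrt(742) /742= -1949.96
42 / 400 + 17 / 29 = 4009 / 5800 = 0.69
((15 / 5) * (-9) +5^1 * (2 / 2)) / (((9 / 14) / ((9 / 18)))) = -154 / 9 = -17.11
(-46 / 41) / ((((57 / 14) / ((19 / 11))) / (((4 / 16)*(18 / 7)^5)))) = -14486688 / 1082851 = -13.38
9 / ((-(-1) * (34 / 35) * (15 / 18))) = 189 / 17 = 11.12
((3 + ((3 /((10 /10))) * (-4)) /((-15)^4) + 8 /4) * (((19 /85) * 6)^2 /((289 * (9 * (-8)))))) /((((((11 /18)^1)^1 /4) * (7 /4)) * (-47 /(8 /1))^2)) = -262091776 /5595983765625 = -0.00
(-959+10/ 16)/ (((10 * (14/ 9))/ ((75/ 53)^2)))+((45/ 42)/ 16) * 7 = -38666715/ 314608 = -122.90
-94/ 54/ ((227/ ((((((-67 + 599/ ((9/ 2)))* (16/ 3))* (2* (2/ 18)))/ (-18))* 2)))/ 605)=541402400/ 13404123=40.39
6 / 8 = 3 / 4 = 0.75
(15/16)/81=5/432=0.01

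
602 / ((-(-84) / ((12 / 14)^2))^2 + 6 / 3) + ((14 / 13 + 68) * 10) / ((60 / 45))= 792557679 / 1529671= 518.12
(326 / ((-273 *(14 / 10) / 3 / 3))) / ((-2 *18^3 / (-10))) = -4075 / 619164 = -0.01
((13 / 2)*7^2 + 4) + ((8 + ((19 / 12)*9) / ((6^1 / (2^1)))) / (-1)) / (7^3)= 322.46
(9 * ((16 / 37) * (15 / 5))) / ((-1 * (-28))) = 108 / 259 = 0.42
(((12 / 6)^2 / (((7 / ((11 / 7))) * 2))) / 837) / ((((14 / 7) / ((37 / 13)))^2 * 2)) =15059 / 27724788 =0.00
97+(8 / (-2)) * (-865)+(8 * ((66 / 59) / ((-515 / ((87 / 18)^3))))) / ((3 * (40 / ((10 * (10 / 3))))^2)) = 10503980659 / 2953422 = 3556.55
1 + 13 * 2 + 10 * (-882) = -8793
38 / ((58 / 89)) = 1691 / 29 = 58.31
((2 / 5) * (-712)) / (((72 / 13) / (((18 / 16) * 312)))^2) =-22877361 / 20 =-1143868.05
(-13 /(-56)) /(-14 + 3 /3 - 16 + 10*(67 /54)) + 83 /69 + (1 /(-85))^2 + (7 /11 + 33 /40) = 364635295007 /137576947200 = 2.65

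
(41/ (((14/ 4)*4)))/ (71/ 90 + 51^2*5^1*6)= 0.00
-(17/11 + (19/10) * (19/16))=-6691/1760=-3.80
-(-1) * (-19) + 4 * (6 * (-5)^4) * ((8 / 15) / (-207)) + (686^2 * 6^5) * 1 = 757486368739 / 207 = 3659354438.35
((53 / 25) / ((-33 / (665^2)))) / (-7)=133931 / 33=4058.52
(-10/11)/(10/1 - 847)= 10/9207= 0.00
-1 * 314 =-314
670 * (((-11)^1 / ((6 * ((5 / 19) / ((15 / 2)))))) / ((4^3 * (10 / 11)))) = -154033 / 256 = -601.69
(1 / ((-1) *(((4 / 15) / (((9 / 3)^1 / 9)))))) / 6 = -5 / 24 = -0.21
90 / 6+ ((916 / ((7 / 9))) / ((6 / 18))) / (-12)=-1956 / 7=-279.43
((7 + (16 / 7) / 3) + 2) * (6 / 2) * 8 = 1640 / 7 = 234.29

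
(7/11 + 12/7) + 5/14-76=-11287/154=-73.29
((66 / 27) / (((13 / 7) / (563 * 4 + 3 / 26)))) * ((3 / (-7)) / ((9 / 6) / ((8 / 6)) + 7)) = -156.36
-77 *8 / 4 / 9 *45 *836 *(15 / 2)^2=-36209250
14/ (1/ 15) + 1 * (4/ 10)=1052/ 5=210.40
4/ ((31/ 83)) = 332/ 31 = 10.71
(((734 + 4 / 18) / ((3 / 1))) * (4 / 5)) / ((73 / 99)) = 290752 / 1095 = 265.53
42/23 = 1.83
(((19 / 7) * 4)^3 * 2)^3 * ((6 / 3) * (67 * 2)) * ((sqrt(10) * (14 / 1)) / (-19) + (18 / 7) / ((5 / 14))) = 6529044254654289936384 / 201768035 - 19090772674427748352 * sqrt(10) / 5764801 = 21886930289155.74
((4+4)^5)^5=37778931862957161709568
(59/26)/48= 59/1248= 0.05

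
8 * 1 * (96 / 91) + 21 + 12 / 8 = 5631 / 182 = 30.94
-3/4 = -0.75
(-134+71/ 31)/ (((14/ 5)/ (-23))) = 1081.90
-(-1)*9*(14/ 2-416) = -3681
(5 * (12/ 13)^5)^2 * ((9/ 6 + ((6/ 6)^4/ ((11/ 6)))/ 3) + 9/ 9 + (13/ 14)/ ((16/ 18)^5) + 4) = 93.82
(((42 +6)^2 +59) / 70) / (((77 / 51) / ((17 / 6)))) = 682907 / 10780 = 63.35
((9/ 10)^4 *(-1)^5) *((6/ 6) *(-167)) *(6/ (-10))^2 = 9861183/ 250000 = 39.44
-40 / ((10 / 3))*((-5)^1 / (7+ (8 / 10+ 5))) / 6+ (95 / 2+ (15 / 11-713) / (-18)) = 278203 / 3168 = 87.82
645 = 645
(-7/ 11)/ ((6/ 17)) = -119/ 66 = -1.80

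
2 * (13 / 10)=13 / 5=2.60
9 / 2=4.50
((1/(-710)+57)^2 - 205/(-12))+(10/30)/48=59268786121/18147600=3265.93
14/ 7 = 2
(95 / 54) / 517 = 95 / 27918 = 0.00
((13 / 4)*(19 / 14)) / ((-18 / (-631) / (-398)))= -31015543 / 504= -61538.78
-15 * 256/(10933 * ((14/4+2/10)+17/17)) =-38400/513851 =-0.07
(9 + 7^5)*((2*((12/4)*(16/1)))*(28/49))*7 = 6457344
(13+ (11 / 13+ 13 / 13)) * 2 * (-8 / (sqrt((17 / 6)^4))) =-111168 / 3757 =-29.59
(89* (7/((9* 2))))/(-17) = -623/306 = -2.04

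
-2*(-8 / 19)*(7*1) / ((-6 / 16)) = -896 / 57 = -15.72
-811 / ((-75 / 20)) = 216.27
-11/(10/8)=-44/5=-8.80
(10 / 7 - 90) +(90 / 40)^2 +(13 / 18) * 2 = -82721 / 1008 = -82.06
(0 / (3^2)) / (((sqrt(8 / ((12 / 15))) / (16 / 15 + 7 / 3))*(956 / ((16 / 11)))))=0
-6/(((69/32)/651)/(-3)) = 124992/23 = 5434.43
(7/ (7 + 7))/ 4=1/ 8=0.12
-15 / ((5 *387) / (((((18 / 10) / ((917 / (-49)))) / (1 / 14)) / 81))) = 98 / 760455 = 0.00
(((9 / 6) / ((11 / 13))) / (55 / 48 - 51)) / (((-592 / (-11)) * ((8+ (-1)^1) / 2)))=-117 / 619787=-0.00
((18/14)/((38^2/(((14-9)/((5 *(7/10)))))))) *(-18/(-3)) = 135/17689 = 0.01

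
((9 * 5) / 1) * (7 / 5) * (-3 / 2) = -94.50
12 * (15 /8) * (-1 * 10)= -225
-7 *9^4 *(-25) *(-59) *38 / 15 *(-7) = 1201297230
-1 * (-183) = 183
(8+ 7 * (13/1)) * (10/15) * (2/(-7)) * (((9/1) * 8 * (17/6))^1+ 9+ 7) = -29040/7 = -4148.57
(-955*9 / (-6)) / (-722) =-1.98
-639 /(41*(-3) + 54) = 213 /23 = 9.26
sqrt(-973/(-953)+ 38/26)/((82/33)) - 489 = -489+ 33* sqrt(95259021)/507949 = -488.37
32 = 32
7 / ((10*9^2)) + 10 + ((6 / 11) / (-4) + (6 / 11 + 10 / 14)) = 347152 / 31185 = 11.13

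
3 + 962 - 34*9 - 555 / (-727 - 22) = 494146 / 749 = 659.74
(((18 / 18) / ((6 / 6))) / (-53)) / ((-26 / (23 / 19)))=23 / 26182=0.00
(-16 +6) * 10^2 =-1000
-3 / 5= -0.60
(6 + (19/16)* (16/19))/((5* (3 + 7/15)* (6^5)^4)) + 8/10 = 253493651844366371/316867064805457920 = 0.80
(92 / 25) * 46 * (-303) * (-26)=33339696 / 25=1333587.84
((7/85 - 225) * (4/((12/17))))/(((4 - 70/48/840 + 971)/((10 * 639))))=-4691098368/561599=-8353.11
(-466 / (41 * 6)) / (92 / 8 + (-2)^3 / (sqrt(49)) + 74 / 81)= -88074 / 524021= -0.17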